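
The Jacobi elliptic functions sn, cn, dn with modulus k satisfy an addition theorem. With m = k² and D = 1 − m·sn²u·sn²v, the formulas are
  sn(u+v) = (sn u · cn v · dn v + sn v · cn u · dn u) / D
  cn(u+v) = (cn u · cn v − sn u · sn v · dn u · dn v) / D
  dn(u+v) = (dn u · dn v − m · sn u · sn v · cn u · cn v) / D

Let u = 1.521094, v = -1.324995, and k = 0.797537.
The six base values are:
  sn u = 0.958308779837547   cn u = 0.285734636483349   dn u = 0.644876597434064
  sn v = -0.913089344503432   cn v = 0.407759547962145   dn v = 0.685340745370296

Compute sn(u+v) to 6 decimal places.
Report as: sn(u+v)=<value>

m = k² = 0.636065266369
D = 1 − m·sn²u·sn²v = 0.5129885585434203
sn(u+v) = (sn u·cn v·dn v + sn v·cn u·dn u)/D = 0.09955433298845732/0.5129885585434203 = 0.1940673555588294

sn(u+v)=0.194067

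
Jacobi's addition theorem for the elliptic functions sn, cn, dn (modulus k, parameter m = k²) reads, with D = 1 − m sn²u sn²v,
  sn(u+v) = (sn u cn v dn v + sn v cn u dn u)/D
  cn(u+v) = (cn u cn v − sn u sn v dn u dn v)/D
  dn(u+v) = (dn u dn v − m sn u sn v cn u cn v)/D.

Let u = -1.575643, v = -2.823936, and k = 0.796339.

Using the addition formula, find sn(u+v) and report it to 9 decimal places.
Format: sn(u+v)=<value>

sn u = -0.9679033274270192, cn u = 0.2513227979227202, dn u = 0.637102404950093
sn v = -0.8569335075138275, cn v = -0.5154269722279277, dn v = 0.7309700236276334
m = k² = 0.634155802921
D = 1 − m·sn²u·sn²v = 0.5637311689627049
sn(u+v) = (sn u·cn v·dn v + sn v·cn u·dn u)/D = 0.2274580832598341/0.5637311689627049 = 0.4034867961591851

sn(u+v)=0.403486796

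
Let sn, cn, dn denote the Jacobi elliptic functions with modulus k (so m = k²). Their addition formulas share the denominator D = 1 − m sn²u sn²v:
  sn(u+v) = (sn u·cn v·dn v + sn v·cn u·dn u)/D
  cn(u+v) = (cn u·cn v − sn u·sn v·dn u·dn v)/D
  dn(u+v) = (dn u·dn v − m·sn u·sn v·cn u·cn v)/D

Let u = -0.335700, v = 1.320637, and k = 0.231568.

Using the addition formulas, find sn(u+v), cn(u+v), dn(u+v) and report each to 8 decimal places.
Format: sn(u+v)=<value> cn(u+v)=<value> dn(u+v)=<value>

sn(u+v)=0.82933382 cn(u+v)=0.55875345 dn(u+v)=0.98138570

sn u = -0.329118124424935, cn u = 0.9442887588947636, dn u = 0.9970915425413776
sn v = 0.965181617813506, cn v = 0.2615806656366314, dn v = 0.9747027423325505
m = k² = 0.053623738624
D = 1 − m·sn²u·sn²v = 0.994588984569329
sn(u+v) = (sn u·cn v·dn v + sn v·cn u·dn u)/D = 0.824846280921513/0.994588984569329 = 0.8293338190133716
cn(u+v) = (cn u·cn v − sn u·sn v·dn u·dn v)/D = 0.555730025350977/0.994588984569329 = 0.5587534488848334
dn(u+v) = (dn u·dn v − m·sn u·sn v·cn u·cn v)/D = 0.9760754022076708/0.994588984569329 = 0.9813856953486421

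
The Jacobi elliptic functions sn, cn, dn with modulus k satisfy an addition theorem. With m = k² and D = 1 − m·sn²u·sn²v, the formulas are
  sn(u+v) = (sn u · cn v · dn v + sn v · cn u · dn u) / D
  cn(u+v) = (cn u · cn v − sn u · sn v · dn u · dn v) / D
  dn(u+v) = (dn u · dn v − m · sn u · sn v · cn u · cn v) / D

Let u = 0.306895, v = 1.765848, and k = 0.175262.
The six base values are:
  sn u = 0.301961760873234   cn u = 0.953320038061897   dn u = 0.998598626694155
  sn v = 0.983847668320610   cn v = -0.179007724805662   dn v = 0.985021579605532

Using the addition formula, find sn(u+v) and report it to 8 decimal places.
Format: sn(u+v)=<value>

m = k² = 0.030716768644
D = 1 − m·sn²u·sn²v = 0.9972889648616892
sn(u+v) = (sn u·cn v·dn v + sn v·cn u·dn u)/D = 0.8833634662536198/0.9972889648616892 = 0.8857648057663314

sn(u+v)=0.88576481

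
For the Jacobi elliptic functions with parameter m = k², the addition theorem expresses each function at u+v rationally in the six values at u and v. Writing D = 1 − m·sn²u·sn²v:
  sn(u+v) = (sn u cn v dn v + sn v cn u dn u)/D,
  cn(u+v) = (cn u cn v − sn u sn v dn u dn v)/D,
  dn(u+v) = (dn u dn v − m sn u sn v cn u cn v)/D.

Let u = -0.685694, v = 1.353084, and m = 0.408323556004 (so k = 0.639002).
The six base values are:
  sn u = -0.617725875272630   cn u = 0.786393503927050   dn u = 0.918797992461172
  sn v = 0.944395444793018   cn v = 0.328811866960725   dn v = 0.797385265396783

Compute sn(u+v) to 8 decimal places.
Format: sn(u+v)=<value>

sn(u+v)=0.60438743

m = k² = 0.408323556004
D = 1 − m·sn²u·sn²v = 0.8610355256421288
sn(u+v) = (sn u·cn v·dn v + sn v·cn u·dn u)/D = 0.5203990515551188/0.8610355256421288 = 0.6043874335696245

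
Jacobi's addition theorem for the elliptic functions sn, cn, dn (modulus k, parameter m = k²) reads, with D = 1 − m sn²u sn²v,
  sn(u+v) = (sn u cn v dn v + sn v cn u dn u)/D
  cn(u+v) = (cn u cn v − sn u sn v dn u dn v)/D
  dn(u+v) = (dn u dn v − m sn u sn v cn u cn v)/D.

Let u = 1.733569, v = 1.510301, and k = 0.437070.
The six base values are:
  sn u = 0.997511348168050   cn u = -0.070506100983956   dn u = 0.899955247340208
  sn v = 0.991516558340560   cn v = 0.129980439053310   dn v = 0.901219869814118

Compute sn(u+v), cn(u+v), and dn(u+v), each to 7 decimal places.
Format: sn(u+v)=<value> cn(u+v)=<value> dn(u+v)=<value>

m = k² = 0.1910301849
D = 1 − m·sn²u·sn²v = 0.8131308419095235
sn(u+v) = (sn u·cn v·dn v + sn v·cn u·dn u)/D = 0.05393538994812042/0.8131308419095235 = 0.06633051800305684
cn(u+v) = (cn u·cn v − sn u·sn v·dn u·dn v)/D = -0.8113400888503136/0.8131308419095235 = -0.9977977061416037
dn(u+v) = (dn u·dn v − m·sn u·sn v·cn u·cn v)/D = 0.8127890588797634/0.8131308419095235 = 0.9995796703160865

sn(u+v)=0.0663305 cn(u+v)=-0.9977977 dn(u+v)=0.9995797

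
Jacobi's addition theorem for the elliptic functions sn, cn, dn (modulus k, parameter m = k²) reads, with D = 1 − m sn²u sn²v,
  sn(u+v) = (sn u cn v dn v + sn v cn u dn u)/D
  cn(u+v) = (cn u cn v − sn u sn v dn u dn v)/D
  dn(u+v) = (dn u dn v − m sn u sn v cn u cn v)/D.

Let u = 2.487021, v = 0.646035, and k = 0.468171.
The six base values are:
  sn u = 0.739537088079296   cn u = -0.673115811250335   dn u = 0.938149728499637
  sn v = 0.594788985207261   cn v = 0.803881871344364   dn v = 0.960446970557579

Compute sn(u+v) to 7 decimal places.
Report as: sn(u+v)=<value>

m = k² = 0.219184085241
D = 1 − m·sn²u·sn²v = 0.9575913185626138
sn(u+v) = (sn u·cn v·dn v + sn v·cn u·dn u)/D = 0.1953867842392543/0.9575913185626138 = 0.2040398450275619

sn(u+v)=0.2040398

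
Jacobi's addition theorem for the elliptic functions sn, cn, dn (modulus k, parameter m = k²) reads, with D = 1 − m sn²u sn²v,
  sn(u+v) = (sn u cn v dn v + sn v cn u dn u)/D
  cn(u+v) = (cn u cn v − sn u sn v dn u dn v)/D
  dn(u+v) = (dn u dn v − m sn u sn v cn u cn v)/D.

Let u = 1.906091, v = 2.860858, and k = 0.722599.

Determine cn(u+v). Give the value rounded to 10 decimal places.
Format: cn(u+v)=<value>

cn(u+v)=-0.5850402317

sn u = 0.9997431988671446, cn u = -0.02266133974170547, dn u = 0.6914613711813794
sn v = 0.7409852489531931, cn v = -0.6715213033357723, dn v = 0.8445763119453022
m = k² = 0.522149314801
D = 1 − m·sn²u·sn²v = 0.7134563728645917
cn(u+v) = (cn u·cn v − sn u·sn v·dn u·dn v)/D = -0.4174006817058992/0.7134563728645917 = -0.5850402317243279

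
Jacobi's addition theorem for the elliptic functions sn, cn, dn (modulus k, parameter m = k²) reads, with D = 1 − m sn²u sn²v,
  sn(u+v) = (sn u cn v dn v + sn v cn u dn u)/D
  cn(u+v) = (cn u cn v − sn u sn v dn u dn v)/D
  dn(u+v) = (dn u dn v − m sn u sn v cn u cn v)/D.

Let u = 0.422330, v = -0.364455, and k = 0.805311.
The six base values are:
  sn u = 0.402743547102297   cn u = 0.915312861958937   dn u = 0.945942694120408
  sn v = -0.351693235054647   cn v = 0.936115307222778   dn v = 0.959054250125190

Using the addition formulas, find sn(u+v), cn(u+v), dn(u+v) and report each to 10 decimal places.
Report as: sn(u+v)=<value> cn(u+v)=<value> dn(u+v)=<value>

m = k² = 0.648525806721
D = 1 − m·sn²u·sn²v = 0.986988946182722
sn(u+v) = (sn u·cn v·dn v + sn v·cn u·dn u)/D = 0.05706947226359512/0.986988946182722 = 0.05782179474685809
cn(u+v) = (cn u·cn v − sn u·sn v·dn u·dn v)/D = 0.9853376351395672/0.986988946182722 = 0.9983269204284998
dn(u+v) = (dn u·dn v − m·sn u·sn v·cn u·cn v)/D = 0.9859183435718402/0.986988946182722 = 0.9989152840920636

sn(u+v)=0.0578217947 cn(u+v)=0.9983269204 dn(u+v)=0.9989152841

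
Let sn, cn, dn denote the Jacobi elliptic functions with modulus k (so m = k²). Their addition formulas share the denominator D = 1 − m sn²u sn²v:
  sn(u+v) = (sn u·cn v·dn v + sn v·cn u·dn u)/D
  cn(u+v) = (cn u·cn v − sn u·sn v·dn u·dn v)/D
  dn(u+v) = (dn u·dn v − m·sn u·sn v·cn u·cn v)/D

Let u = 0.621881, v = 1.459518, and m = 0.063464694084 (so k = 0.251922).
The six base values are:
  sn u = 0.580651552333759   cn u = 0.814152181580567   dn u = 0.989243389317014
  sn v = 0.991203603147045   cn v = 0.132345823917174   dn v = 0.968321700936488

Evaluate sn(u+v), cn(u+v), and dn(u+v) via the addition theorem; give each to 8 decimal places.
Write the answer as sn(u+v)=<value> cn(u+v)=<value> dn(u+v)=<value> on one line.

m = k² = 0.063464694084
D = 1 − m·sn²u·sn²v = 0.9789772697373667
sn(u+v) = (sn u·cn v·dn v + sn v·cn u·dn u)/D = 0.8727225243762221/0.9789772697373667 = 0.8914635215282885
cn(u+v) = (cn u·cn v − sn u·sn v·dn u·dn v)/D = -0.4435672329070569/0.9789772697373667 = -0.4530924737670917
dn(u+v) = (dn u·dn v − m·sn u·sn v·cn u·cn v)/D = 0.9539701005973432/0.9789772697373667 = 0.9744558225067552

sn(u+v)=0.89146352 cn(u+v)=-0.45309247 dn(u+v)=0.97445582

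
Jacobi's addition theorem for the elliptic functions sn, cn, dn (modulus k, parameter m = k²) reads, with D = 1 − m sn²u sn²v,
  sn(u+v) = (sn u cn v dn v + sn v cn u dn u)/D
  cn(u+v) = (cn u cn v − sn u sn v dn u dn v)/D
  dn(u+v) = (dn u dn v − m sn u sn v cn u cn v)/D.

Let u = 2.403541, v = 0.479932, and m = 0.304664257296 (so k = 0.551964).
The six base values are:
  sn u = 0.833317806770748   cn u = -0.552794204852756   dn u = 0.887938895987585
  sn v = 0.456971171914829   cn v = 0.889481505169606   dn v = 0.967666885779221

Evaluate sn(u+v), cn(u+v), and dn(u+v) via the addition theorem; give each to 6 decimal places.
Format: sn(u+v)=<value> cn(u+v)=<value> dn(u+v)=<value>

m = k² = 0.304664257296
D = 1 − m·sn²u·sn²v = 0.9558205365007647
sn(u+v) = (sn u·cn v·dn v + sn v·cn u·dn u)/D = 0.492951654680578/0.9558205365007647 = 0.5157366219450168
cn(u+v) = (cn u·cn v − sn u·sn v·dn u·dn v)/D = -0.8188965527734806/0.9558205365007647 = -0.8567471837040043
dn(u+v) = (dn u·dn v − m·sn u·sn v·cn u·cn v)/D = 0.9162745642527437/0.9558205365007647 = 0.9586261534065821

sn(u+v)=0.515737 cn(u+v)=-0.856747 dn(u+v)=0.958626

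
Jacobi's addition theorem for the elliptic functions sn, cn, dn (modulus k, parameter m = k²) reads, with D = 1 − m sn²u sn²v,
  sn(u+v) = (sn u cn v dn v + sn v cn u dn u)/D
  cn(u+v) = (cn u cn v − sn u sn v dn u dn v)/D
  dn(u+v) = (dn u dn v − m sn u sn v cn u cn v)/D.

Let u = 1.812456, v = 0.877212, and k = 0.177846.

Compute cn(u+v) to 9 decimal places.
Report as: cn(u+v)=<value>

sn u = 0.9746994689118139, cn u = -0.2235194517330155, dn u = 0.9848609165770513
sn v = 0.7670075736668952, cn v = 0.6416380458931829, dn v = 0.9906525739421762
m = k² = 0.031629199716
D = 1 − m·sn²u·sn²v = 0.9823221694359413
cn(u+v) = (cn u·cn v − sn u·sn v·dn u·dn v)/D = -0.872820092775696/0.9823221694359413 = -0.8885273283375836

cn(u+v)=-0.888527328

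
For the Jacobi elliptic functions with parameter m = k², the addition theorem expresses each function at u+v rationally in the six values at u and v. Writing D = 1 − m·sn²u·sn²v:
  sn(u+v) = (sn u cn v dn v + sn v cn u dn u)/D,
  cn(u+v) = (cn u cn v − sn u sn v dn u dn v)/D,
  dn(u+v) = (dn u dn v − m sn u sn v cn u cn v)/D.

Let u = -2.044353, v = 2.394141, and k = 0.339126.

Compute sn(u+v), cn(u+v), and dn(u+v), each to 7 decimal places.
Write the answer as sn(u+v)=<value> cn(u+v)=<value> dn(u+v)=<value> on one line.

sn(u+v)=0.3419470 cn(u+v)=0.9397192 dn(u+v)=0.9932535

sn u = -0.9205297280159003, cn u = -0.390672522503148, dn u = 0.950024429634409
sn v = 0.7407310747225819, cn v = -0.6718016633950297, dn v = 0.9679349017242755
m = k² = 0.115006443876
D = 1 − m·sn²u·sn²v = 0.9465289219497779
sn(u+v) = (sn u·cn v·dn v + sn v·cn u·dn u)/D = 0.323662732846834/0.9465289219497779 = 0.3419470080006782
cn(u+v) = (cn u·cn v − sn u·sn v·dn u·dn v)/D = 0.8894714359964168/0.9465289219497779 = 0.9397192366443203
dn(u+v) = (dn u·dn v − m·sn u·sn v·cn u·cn v)/D = 0.9401431833022861/0.9465289219497779 = 0.9932535197822189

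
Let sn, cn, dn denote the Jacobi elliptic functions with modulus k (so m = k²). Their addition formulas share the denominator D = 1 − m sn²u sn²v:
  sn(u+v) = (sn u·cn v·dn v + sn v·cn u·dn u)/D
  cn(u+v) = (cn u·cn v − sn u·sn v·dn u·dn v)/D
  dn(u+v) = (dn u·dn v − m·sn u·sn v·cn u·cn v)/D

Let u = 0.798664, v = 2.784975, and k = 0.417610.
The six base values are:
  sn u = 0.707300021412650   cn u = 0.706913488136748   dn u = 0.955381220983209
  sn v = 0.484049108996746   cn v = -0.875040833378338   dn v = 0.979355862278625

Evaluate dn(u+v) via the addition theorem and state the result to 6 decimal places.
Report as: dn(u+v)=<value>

m = k² = 0.1743981121
D = 1 − m·sn²u·sn²v = 0.9795577840500804
dn(u+v) = (dn u·dn v − m·sn u·sn v·cn u·cn v)/D = 0.9725924646963764/0.9795577840500804 = 0.9928893226442394

dn(u+v)=0.992889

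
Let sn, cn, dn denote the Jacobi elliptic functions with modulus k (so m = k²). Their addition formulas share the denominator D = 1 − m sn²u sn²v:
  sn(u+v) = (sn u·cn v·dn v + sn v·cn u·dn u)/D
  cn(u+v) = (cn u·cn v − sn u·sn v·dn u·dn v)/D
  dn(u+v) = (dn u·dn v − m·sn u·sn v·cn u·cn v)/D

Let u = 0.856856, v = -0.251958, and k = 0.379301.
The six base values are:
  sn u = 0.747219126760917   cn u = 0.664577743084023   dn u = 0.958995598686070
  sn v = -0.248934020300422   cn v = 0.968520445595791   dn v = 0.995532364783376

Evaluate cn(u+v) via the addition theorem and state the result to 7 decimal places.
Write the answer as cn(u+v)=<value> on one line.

m = k² = 0.143869248601
D = 1 − m·sn²u·sn²v = 0.9950222573276956
cn(u+v) = (cn u·cn v − sn u·sn v·dn u·dn v)/D = 0.8212412940402666/0.9950222573276956 = 0.8253496723237651

cn(u+v)=0.8253497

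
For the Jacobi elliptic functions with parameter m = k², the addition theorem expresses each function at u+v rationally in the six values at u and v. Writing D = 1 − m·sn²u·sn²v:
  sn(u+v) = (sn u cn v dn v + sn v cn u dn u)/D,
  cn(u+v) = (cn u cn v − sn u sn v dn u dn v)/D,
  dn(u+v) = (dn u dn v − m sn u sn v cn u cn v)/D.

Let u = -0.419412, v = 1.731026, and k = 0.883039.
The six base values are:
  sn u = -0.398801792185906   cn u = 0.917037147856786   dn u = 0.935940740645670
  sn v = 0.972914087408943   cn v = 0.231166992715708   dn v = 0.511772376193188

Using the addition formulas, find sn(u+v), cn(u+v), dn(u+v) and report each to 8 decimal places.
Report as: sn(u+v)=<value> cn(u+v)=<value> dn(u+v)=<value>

m = k² = 0.779757875521
D = 1 − m·sn²u·sn²v = 0.8826122019689834
sn(u+v) = (sn u·cn v·dn v + sn v·cn u·dn u)/D = 0.7878645950687382/0.8826122019689834 = 0.8926509211079604
cn(u+v) = (cn u·cn v − sn u·sn v·dn u·dn v)/D = 0.3978362463397607/0.8826122019689834 = 0.4507486362099279
dn(u+v) = (dn u·dn v − m·sn u·sn v·cn u·cn v)/D = 0.5431249482536582/0.8826122019689834 = 0.615360797235777

sn(u+v)=0.89265092 cn(u+v)=0.45074864 dn(u+v)=0.61536080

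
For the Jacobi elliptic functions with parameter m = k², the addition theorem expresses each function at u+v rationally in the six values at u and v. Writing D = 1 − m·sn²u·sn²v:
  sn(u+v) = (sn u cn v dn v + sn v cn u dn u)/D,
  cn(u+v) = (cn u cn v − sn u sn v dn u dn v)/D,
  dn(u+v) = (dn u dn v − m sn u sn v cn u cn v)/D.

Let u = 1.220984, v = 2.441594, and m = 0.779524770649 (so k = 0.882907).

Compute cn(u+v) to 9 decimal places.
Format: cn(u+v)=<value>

sn u = 0.8655018659422701, cn u = 0.5009056997583963, dn u = 0.6450295162608179
sn v = 0.9941692012390032, cn v = -0.1078313465918072, dn v = 0.479102526641859
m = k² = 0.779524770649
D = 1 − m·sn²u·sn²v = 0.4228528614111111
cn(u+v) = (cn u·cn v − sn u·sn v·dn u·dn v)/D = -0.3199243725475761/0.4228528614111111 = -0.7565855685118217

cn(u+v)=-0.756585569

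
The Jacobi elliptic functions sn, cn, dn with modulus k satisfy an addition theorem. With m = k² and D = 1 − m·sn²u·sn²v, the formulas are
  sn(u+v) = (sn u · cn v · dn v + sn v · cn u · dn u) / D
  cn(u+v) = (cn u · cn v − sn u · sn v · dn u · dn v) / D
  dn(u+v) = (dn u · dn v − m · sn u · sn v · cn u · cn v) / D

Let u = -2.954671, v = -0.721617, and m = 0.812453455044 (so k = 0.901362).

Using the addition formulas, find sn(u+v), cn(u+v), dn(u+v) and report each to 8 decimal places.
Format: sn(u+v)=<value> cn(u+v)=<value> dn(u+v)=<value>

sn(u+v)=-0.72753350 cn(u+v)=-0.68607215 dn(u+v)=0.75495982

sn u = -0.9532840405595027, cn u = -0.3020753846551359, dn u = 0.5115491641935197
sn v = -0.6259583997178392, cn v = 0.7798564494973943, dn v = 0.8256278240878031
m = k² = 0.812453455044
D = 1 − m·sn²u·sn²v = 0.7107095628585127
sn(u+v) = (sn u·cn v·dn v + sn v·cn u·dn u)/D = -0.5170650187479911/0.7107095628585127 = -0.7275335042184143
cn(u+v) = (cn u·cn v − sn u·sn v·dn u·dn v)/D = -0.4875980405269055/0.7107095628585127 = -0.6860721538145055
dn(u+v) = (dn u·dn v − m·sn u·sn v·cn u·cn v)/D = 0.536557160992395/0.7107095628585127 = 0.754959816263528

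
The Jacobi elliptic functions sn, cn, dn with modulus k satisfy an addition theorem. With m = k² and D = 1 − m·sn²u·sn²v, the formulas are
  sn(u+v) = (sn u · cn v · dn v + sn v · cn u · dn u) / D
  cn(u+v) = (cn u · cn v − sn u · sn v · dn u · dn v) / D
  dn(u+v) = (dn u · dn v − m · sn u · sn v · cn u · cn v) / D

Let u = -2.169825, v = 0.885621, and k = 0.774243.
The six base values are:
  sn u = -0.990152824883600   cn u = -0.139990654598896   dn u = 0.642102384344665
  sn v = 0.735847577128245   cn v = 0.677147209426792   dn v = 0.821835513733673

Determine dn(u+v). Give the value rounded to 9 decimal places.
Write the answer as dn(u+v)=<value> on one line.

m = k² = 0.599452223049
D = 1 − m·sn²u·sn²v = 0.6817746555250168
dn(u+v) = (dn u·dn v − m·sn u·sn v·cn u·cn v)/D = 0.4863000198652202/0.6817746555250168 = 0.7132855642613075

dn(u+v)=0.713285564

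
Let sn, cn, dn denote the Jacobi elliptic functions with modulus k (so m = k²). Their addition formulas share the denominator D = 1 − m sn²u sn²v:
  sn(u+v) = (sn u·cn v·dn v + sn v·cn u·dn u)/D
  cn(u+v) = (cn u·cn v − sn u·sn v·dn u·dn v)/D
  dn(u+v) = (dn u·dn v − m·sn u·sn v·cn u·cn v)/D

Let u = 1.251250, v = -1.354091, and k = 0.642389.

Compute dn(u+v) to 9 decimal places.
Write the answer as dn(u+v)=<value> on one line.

dn(u+v)=0.997826242

sn u = 0.9139098077141424, cn u = 0.4059173109931372, dn u = 0.8095248541609485
sn v = -0.9442466885172796, cn v = 0.3292388057689306, dn v = 0.7950272721514614
m = k² = 0.412663627321
D = 1 − m·sn²u·sn²v = 0.692692041012152
dn(u+v) = (dn u·dn v − m·sn u·sn v·cn u·cn v)/D = 0.6911862964861459/0.692692041012152 = 0.9978262424903771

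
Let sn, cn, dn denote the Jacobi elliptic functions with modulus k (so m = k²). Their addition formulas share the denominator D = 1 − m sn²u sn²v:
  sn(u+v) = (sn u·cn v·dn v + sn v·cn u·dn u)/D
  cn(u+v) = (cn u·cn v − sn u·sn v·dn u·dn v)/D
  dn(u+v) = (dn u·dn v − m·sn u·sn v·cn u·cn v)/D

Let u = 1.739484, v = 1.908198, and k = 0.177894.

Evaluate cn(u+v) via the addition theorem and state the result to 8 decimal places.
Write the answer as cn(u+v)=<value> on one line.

cn(u+v)=-0.88689214

sn u = 0.9882320741349796, cn u = -0.1529619810635184, dn u = 0.9844258043654065
sn v = 0.9493164341063689, cn v = -0.3143219813114699, dn v = 0.9856370139203276
m = k² = 0.031646275236
D = 1 − m·sn²u·sn²v = 0.972147608572925
cn(u+v) = (cn u·cn v − sn u·sn v·dn u·dn v)/D = -0.8621900754087135/0.972147608572925 = -0.8868921425156568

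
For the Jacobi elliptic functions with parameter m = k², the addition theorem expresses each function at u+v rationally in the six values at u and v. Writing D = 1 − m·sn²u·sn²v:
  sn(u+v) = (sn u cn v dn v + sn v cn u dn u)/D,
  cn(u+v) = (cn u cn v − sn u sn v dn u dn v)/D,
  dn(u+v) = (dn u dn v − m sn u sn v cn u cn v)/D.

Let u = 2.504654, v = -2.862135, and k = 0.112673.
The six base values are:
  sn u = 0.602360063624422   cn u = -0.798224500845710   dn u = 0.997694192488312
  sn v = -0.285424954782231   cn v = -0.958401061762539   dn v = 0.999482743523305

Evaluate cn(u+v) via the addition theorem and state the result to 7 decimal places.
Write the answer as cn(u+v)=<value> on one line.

cn(u+v)=0.9368142

m = k² = 0.012695204929
D = 1 − m·sn²u·sn²v = 0.999624736833736
cn(u+v) = (cn u·cn v − sn u·sn v·dn u·dn v)/D = 0.9364626426941265/0.999624736833736 = 0.9368141945549763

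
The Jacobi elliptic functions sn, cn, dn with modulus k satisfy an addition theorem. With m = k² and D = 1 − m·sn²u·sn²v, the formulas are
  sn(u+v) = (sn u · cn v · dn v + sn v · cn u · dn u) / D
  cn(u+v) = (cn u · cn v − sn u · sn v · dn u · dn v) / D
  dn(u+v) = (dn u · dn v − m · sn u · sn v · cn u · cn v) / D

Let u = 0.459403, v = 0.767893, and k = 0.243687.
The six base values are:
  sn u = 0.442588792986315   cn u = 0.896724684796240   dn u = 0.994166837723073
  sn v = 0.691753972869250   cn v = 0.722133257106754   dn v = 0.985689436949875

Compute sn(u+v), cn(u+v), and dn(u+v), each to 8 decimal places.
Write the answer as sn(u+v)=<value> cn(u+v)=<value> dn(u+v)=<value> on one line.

sn(u+v)=0.93694413 cn(u+v)=0.34947917 dn(u+v)=0.97358588

m = k² = 0.059383353969
D = 1 − m·sn²u·sn²v = 0.9944336709926405
sn(u+v) = (sn u·cn v·dn v + sn v·cn u·dn u)/D = 0.9317287926467506/0.9944336709926405 = 0.9369441319466807
cn(u+v) = (cn u·cn v − sn u·sn v·dn u·dn v)/D = 0.3475338587201648/0.9944336709926405 = 0.3494791747882567
dn(u+v) = (dn u·dn v − m·sn u·sn v·cn u·cn v)/D = 0.9681665844652397/0.9944336709926405 = 0.9735858838114552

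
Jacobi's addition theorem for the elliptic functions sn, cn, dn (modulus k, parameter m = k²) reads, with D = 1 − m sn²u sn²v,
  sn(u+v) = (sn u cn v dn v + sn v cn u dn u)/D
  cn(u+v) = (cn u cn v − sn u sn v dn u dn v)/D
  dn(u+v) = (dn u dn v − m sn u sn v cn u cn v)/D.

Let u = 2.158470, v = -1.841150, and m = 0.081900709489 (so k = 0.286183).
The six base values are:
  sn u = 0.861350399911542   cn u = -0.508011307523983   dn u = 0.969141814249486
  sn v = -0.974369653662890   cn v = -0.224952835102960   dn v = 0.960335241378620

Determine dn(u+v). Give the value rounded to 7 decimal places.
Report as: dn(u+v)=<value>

m = k² = 0.081900709489
D = 1 − m·sn²u·sn²v = 0.9423107513749734
dn(u+v) = (dn u·dn v − m·sn u·sn v·cn u·cn v)/D = 0.9385562177930769/0.9423107513749734 = 0.9960156099498833

dn(u+v)=0.9960156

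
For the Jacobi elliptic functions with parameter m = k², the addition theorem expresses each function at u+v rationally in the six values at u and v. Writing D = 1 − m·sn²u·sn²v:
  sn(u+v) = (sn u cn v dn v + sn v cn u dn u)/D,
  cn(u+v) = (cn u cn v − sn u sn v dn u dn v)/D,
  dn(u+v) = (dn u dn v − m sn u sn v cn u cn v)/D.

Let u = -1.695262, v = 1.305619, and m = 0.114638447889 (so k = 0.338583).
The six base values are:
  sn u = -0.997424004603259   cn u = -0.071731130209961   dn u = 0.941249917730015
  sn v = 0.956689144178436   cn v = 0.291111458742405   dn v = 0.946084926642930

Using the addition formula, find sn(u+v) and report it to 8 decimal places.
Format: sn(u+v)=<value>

sn(u+v)=-0.37884449

m = k² = 0.114638447889
D = 1 − m·sn²u·sn²v = 0.8956165561111298
sn(u+v) = (sn u·cn v·dn v + sn v·cn u·dn u)/D = -0.3392993971243841/0.8956165561111298 = -0.3788444896526491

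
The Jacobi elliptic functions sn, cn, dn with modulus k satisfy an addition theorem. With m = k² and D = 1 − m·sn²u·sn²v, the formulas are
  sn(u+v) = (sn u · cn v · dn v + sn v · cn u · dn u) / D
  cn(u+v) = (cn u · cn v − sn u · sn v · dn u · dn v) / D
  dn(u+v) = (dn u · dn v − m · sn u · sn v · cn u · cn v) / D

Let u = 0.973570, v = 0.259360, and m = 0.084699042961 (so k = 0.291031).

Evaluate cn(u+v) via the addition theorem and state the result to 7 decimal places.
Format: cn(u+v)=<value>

sn u = 0.8208022639655555, cn u = 0.5712124328732862, dn u = 0.9710493650554816
sn v = 0.2562272004944317, cn v = 0.9666165846532876, dn v = 0.997215777247906
m = k² = 0.084699042961
D = 1 − m·sn²u·sn²v = 0.996253669762731
cn(u+v) = (cn u·cn v − sn u·sn v·dn u·dn v)/D = 0.3484888096761594/0.996253669762731 = 0.3497992732705877

cn(u+v)=0.3497993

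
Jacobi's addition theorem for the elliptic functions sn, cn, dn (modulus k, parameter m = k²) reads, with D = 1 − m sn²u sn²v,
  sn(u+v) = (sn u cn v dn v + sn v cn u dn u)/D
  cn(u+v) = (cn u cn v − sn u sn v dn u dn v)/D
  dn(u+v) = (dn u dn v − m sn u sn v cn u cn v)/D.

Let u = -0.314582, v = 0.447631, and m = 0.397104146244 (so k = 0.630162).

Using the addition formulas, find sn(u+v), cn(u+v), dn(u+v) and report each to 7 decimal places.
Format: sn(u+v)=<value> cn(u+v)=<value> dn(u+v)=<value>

sn(u+v)=0.1325029 cn(u+v)=0.9911826 dn(u+v)=0.9965079

sn u = -0.3075009573795518, cn u = 0.951547771376014, dn u = 0.9810459149606746
sn v = 0.4277002721079247, cn v = 0.9039206144561629, dn v = 0.9629946636661008
m = k² = 0.397104146244
D = 1 − m·sn²u·sn²v = 0.9931312704102835
sn(u+v) = (sn u·cn v·dn v + sn v·cn u·dn u)/D = 0.1315927772497928/0.9931312704102835 = 0.1325029038663026
cn(u+v) = (cn u·cn v − sn u·sn v·dn u·dn v)/D = 0.984374451742034/0.9931312704102835 = 0.9911826171130108
dn(u+v) = (dn u·dn v − m·sn u·sn v·cn u·cn v)/D = 0.989663176625813/0.9931312704102835 = 0.9965079200627348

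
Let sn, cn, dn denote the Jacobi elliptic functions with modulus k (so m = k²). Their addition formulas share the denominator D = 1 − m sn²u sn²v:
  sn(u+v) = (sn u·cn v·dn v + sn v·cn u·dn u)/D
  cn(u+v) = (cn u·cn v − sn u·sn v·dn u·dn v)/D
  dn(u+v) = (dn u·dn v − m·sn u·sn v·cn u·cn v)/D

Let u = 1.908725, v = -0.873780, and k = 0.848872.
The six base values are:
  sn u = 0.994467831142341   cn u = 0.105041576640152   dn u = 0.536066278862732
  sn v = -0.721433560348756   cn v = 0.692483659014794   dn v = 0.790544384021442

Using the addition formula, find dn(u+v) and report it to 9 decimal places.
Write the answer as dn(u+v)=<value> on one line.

m = k² = 0.720583672384
D = 1 − m·sn²u·sn²v = 0.6290985095973381
dn(u+v) = (dn u·dn v − m·sn u·sn v·cn u·cn v)/D = 0.461388897544374/0.6290985095973381 = 0.7334127970509601

dn(u+v)=0.733412797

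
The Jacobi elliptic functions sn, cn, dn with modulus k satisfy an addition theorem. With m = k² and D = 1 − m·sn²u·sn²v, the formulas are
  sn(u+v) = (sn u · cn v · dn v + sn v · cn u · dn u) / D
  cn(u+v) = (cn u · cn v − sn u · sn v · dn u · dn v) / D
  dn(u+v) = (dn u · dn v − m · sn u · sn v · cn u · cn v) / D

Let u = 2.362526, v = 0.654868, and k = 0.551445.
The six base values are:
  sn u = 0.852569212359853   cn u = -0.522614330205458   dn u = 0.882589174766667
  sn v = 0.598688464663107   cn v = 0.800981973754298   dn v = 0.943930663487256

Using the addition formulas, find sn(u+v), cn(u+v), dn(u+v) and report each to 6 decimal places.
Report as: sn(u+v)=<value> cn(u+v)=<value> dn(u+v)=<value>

sn(u+v)=0.400159 cn(u+v)=-0.916446 dn(u+v)=0.975350

m = k² = 0.304091588025
D = 1 − m·sn²u·sn²v = 0.9207744106776624
sn(u+v) = (sn u·cn v·dn v + sn v·cn u·dn u)/D = 0.3684559374845355/0.9207744106776624 = 0.4001587502995038
cn(u+v) = (cn u·cn v − sn u·sn v·dn u·dn v)/D = -0.843839876689404/0.9207744106776624 = -0.916445838311648
dn(u+v) = (dn u·dn v − m·sn u·sn v·cn u·cn v)/D = 0.8980768947685462/0.9207744106776624 = 0.9753495366010318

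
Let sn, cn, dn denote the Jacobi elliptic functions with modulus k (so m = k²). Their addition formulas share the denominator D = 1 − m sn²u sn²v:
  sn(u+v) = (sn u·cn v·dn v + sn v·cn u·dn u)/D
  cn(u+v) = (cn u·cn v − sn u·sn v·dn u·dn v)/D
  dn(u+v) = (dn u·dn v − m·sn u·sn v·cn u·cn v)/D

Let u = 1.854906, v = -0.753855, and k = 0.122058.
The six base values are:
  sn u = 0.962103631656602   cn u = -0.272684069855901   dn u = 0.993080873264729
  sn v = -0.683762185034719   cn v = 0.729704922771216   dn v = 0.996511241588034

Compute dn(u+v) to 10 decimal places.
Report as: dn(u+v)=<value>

m = k² = 0.014898155364
D = 1 − m·sn²u·sn²v = 0.9935525740258564
dn(u+v) = (dn u·dn v − m·sn u·sn v·cn u·cn v)/D = 0.9876661109394178/0.9935525740258564 = 0.9940753380945039

dn(u+v)=0.9940753381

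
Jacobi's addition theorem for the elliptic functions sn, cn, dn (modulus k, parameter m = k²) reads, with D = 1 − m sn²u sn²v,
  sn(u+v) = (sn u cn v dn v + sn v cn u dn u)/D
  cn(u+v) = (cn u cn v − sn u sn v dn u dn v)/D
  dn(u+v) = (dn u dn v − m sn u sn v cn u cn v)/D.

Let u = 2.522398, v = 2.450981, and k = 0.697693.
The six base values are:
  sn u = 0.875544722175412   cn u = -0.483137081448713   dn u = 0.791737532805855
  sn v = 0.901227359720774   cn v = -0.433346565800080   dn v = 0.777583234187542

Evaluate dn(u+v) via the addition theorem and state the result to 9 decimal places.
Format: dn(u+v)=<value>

m = k² = 0.486775522249
D = 1 − m·sn²u·sn²v = 0.6969221933579107
dn(u+v) = (dn u·dn v − m·sn u·sn v·cn u·cn v)/D = 0.5352249616131452/0.6969221933579107 = 0.7679838104083386

dn(u+v)=0.767983810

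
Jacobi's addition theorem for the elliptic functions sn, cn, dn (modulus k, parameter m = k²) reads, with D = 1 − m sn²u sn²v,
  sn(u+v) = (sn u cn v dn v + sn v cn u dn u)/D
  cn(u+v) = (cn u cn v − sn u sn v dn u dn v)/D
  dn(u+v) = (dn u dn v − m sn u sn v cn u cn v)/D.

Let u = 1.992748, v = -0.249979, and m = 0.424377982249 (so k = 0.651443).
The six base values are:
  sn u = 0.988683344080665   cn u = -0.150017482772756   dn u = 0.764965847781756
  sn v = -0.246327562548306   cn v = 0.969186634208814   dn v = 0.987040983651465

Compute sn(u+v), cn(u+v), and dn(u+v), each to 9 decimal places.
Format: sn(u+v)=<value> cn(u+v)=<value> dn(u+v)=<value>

m = k² = 0.424377982249
D = 1 − m·sn²u·sn²v = 0.9748294156437761
sn(u+v) = (sn u·cn v·dn v + sn v·cn u·dn u)/D = 0.9740692311996175/0.9748294156437761 = 0.9992201872122862
cn(u+v) = (cn u·cn v − sn u·sn v·dn u·dn v)/D = 0.0384905499385509/0.9748294156437761 = 0.0394843952396859
dn(u+v) = (dn u·dn v − m·sn u·sn v·cn u·cn v)/D = 0.7400256402712925/0.9748294156437761 = 0.7591334734011699

sn(u+v)=0.999220187 cn(u+v)=0.039484395 dn(u+v)=0.759133473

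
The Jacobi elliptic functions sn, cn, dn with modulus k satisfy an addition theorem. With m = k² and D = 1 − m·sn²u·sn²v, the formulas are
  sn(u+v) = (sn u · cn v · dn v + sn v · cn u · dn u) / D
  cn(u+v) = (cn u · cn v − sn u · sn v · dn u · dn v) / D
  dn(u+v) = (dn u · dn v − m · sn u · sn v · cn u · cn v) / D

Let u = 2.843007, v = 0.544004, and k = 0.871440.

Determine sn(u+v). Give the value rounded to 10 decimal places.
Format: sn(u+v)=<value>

sn(u+v)=0.7632809536

sn u = 0.9404702699777085, cn u = -0.3398759645636274, dn u = 0.5729884934247851
sn v = 0.5011820902062983, cn v = 0.8653418471658734, dn v = 0.8995828655981699
m = k² = 0.7594076736
D = 1 − m·sn²u·sn²v = 0.8312840235314912
sn(u+v) = (sn u·cn v·dn v + sn v·cn u·dn u)/D = 0.6345032621708651/0.8312840235314912 = 0.7632809535726972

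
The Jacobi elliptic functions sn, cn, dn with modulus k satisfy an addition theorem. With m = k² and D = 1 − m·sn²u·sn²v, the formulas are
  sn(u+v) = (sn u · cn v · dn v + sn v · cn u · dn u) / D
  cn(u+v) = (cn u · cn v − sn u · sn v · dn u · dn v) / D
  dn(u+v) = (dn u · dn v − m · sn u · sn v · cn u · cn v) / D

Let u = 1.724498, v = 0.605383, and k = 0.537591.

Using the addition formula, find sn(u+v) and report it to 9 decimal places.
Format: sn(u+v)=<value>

sn u = 0.9998974508517795, cn u = -0.01432088614971555, dn u = 0.8432408836891649
sn v = 0.5609144318116197, cn v = 0.8278737827624739, dn v = 0.9534527205642189
m = k² = 0.289004083281
D = 1 − m·sn²u·sn²v = 0.9090907385544507
sn(u+v) = (sn u·cn v·dn v + sn v·cn u·dn u)/D = 0.7824839860802368/0.9090907385544507 = 0.8607325461531685

sn(u+v)=0.860732546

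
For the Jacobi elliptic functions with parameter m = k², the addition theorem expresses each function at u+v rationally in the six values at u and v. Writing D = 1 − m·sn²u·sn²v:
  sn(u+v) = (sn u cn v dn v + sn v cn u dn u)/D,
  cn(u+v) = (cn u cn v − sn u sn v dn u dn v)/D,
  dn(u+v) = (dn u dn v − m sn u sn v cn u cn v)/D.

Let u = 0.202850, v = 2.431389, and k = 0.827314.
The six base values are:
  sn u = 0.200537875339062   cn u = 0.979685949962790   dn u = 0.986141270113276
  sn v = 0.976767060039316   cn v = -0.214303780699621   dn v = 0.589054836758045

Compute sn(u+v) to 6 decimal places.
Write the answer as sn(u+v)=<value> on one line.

m = k² = 0.684448454596
D = 1 − m·sn²u·sn²v = 0.9737387389682315
sn(u+v) = (sn u·cn v·dn v + sn v·cn u·dn u)/D = 0.9183479651860885/0.9737387389682315 = 0.943115363941631

sn(u+v)=0.943115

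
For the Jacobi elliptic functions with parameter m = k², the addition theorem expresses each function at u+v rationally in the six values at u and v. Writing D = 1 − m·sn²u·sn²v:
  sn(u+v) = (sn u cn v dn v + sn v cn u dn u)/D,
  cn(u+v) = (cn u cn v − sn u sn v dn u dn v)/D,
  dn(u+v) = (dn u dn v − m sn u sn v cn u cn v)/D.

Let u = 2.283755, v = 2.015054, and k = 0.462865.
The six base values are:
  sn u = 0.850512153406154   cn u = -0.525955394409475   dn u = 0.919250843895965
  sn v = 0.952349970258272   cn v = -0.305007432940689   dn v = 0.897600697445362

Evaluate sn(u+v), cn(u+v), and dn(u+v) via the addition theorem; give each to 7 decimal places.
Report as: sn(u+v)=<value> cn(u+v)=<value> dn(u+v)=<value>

sn(u+v)=-0.8066835 cn(u+v)=-0.5909838 dn(u+v)=0.9276763

m = k² = 0.214244008225
D = 1 − m·sn²u·sn²v = 0.8594396345411103
sn(u+v) = (sn u·cn v·dn v + sn v·cn u·dn u)/D = -0.6932957349772999/0.8594396345411103 = -0.8066834564215539
cn(u+v) = (cn u·cn v − sn u·sn v·dn u·dn v)/D = -0.507914864207027/0.8594396345411103 = -0.5909837570828618
dn(u+v) = (dn u·dn v − m·sn u·sn v·cn u·cn v)/D = 0.7972817442931254/0.8594396345411103 = 0.9276762581688783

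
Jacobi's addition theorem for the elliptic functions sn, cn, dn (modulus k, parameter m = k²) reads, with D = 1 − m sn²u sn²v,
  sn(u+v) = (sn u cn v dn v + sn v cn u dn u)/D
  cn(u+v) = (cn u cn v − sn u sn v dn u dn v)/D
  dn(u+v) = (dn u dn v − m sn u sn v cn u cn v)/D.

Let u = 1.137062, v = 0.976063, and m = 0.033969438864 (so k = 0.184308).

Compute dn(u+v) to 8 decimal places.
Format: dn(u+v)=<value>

dn(u+v)=0.98713243

sn u = 0.9046873349324227, cn u = 0.42607608007593, dn u = 0.9860007105101721
sn v = 0.8258551973261715, cn v = 0.5638822510501199, dn v = 0.9883479105979291
m = k² = 0.033969438864
D = 1 − m·sn²u·sn²v = 0.9810376042394322
dn(u+v) = (dn u·dn v − m·sn u·sn v·cn u·cn v)/D = 0.9684140376682049/0.9810376042394322 = 0.9871324335411038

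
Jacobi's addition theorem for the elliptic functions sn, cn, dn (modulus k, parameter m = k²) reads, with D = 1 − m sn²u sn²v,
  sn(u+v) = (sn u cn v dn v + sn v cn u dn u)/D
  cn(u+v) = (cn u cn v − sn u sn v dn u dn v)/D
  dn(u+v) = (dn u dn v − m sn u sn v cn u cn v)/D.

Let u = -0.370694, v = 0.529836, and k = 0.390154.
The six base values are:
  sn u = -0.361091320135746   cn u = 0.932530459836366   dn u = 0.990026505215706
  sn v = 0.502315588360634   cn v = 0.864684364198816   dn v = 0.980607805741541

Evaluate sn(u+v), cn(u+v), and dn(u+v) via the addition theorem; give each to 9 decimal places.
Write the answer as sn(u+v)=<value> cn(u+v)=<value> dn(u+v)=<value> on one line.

m = k² = 0.152220143716
D = 1 − m·sn²u·sn²v = 0.9949920551520972
sn(u+v) = (sn u·cn v·dn v + sn v·cn u·dn u)/D = 0.1575775630297871/0.9949920551520972 = 0.1583706746338787
cn(u+v) = (cn u·cn v − sn u·sn v·dn u·dn v)/D = 0.9824349858618572/0.9949920551520972 = 0.9873797290890725
dn(u+v) = (dn u·dn v − m·sn u·sn v·cn u·cn v)/D = 0.9930908613331832/0.9949920551520972 = 0.9980892371862975

sn(u+v)=0.158370675 cn(u+v)=0.987379729 dn(u+v)=0.998089237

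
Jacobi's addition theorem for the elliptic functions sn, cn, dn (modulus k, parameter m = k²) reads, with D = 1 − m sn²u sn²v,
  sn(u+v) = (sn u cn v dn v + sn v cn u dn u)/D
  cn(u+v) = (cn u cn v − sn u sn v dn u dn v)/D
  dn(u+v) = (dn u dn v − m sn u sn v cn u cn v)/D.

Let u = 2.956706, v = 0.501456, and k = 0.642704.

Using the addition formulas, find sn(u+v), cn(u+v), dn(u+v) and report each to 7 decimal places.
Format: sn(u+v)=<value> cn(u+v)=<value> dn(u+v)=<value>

sn u = 0.5661274576593001, cn u = -0.8243177188949765, dn u = 0.9314566250997625
sn v = 0.4734780634784051, cn v = 0.8808056104525784, dn v = 0.9525742538329685
m = k² = 0.413068431616
D = 1 − m·sn²u·sn²v = 0.9703209381307476
sn(u+v) = (sn u·cn v·dn v + sn v·cn u·dn u)/D = 0.1114553483389356/0.9703209381307476 = 0.1148644164616773
cn(u+v) = (cn u·cn v − sn u·sn v·dn u·dn v)/D = -0.9638985570596008/0.9703209381307476 = -0.9933811785165442
dn(u+v) = (dn u·dn v − m·sn u·sn v·cn u·cn v)/D = 0.9676732223210169/0.9703209381307476 = 0.9972712989015456

sn(u+v)=0.1148644 cn(u+v)=-0.9933812 dn(u+v)=0.9972713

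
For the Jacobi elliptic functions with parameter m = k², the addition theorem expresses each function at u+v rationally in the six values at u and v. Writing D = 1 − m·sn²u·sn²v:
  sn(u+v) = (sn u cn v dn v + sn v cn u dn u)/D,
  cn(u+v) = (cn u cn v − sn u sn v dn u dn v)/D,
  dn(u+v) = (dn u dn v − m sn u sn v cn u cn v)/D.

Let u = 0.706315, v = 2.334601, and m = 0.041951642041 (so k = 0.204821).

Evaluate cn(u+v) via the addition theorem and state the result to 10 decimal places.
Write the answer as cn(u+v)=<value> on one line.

cn(u+v)=-0.9909806479

sn u = 0.6473383160539075, cn u = 0.7622027975338922, dn u = 0.9911711732311755
sn v = 0.7427297949939283, cn v = -0.6695912571324966, dn v = 0.9883610066761609
m = k² = 0.041951642041
D = 1 − m·sn²u·sn²v = 0.9903021986395219
cn(u+v) = (cn u·cn v − sn u·sn v·dn u·dn v)/D = -0.9813703144598986/0.9903021986395219 = -0.9909806479356565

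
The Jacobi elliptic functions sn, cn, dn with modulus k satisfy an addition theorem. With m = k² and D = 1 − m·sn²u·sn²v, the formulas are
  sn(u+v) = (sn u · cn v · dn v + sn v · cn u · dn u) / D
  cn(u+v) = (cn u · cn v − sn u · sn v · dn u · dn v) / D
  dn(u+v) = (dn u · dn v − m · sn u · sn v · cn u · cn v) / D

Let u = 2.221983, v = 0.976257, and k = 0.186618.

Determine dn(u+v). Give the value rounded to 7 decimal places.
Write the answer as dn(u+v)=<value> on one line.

sn u = 0.8095530081319286, cn u = -0.5870467843575549, dn u = 0.9885219728148774
sn v = 0.8259014984105299, cn v = 0.5638144330568716, dn v = 0.9880508757944928
m = k² = 0.034826277924
D = 1 − m·sn²u·sn²v = 0.9844312354295645
dn(u+v) = (dn u·dn v − m·sn u·sn v·cn u·cn v)/D = 0.9844170746293044/0.9844312354295645 = 0.9999856152469055

dn(u+v)=0.9999856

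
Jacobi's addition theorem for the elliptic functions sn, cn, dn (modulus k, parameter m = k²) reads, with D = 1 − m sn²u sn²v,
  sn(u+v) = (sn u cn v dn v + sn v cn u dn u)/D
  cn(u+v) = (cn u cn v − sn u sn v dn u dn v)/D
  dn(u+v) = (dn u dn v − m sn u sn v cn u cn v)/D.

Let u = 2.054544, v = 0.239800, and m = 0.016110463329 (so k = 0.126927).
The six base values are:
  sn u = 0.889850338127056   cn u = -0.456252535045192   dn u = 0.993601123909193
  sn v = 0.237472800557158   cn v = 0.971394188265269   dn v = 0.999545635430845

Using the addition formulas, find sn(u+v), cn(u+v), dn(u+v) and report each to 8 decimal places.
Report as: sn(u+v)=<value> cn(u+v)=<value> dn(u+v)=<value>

m = k² = 0.016110463329
D = 1 − m·sn²u·sn²v = 0.9992806011847418
sn(u+v) = (sn u·cn v·dn v + sn v·cn u·dn u)/D = 0.7563484316168468/0.9992806011847418 = 0.7568929395008009
cn(u+v) = (cn u·cn v − sn u·sn v·dn u·dn v)/D = -0.6530687329024986/0.9992806011847418 = -0.6535388880042541
dn(u+v) = (dn u·dn v − m·sn u·sn v·cn u·cn v)/D = 0.9946584945226855/0.9992806011847418 = 0.9953745658060645

sn(u+v)=0.75689294 cn(u+v)=-0.65353889 dn(u+v)=0.99537457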